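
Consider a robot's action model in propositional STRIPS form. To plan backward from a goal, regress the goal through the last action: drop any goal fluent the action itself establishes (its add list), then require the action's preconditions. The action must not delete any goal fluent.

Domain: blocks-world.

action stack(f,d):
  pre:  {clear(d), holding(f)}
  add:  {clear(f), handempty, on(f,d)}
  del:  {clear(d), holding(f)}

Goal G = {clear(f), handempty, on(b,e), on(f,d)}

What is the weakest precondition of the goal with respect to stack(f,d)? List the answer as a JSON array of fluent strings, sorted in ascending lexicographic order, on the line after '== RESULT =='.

Compute (G \ add) ∪ pre:
  G ∩ del = {}  (empty — regression defined)
  G \ add = {clear(f), handempty, on(b,e), on(f,d)} \ {clear(f), handempty, on(f,d)} = {on(b,e)}
  ∪ pre   = {on(b,e)} ∪ {clear(d), holding(f)}
          = {clear(d), holding(f), on(b,e)}

== RESULT ==
["clear(d)", "holding(f)", "on(b,e)"]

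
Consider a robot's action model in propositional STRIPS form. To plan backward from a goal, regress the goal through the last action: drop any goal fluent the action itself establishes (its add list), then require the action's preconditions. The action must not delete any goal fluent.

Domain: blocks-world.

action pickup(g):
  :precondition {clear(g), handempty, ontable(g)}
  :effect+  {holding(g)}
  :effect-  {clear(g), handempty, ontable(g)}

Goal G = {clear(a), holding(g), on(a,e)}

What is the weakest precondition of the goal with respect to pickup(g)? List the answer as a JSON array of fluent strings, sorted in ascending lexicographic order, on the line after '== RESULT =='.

Regress:
  G ∩ del = {}  (empty — regression defined)
  G \ add = {clear(a), holding(g), on(a,e)} \ {holding(g)} = {clear(a), on(a,e)}
  ∪ pre   = {clear(a), on(a,e)} ∪ {clear(g), handempty, ontable(g)}
          = {clear(a), clear(g), handempty, on(a,e), ontable(g)}

== RESULT ==
["clear(a)", "clear(g)", "handempty", "on(a,e)", "ontable(g)"]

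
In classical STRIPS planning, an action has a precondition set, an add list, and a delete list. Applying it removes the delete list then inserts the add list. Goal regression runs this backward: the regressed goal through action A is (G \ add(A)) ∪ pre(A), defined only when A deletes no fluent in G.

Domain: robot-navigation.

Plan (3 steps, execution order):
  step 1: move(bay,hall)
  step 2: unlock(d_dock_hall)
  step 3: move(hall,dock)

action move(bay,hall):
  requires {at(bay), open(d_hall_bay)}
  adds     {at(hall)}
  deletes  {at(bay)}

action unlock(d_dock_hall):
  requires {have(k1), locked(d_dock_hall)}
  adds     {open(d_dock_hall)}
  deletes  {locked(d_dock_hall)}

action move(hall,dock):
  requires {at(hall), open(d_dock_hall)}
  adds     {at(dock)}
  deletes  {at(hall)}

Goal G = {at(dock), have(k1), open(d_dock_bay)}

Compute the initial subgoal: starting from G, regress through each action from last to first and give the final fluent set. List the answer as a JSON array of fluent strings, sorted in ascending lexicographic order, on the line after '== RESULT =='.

Work backward from the goal:
  through step 3 (move(hall,dock)): drop {at(dock)}, keep {have(k1), open(d_dock_bay)}, require {at(hall), open(d_dock_hall)}
    → {at(hall), have(k1), open(d_dock_bay), open(d_dock_hall)}
  through step 2 (unlock(d_dock_hall)): drop {open(d_dock_hall)}, keep {at(hall), have(k1), open(d_dock_bay)}, require {have(k1), locked(d_dock_hall)}
    → {at(hall), have(k1), locked(d_dock_hall), open(d_dock_bay)}
  through step 1 (move(bay,hall)): drop {at(hall)}, keep {have(k1), locked(d_dock_hall), open(d_dock_bay)}, require {at(bay), open(d_hall_bay)}
    → {at(bay), have(k1), locked(d_dock_hall), open(d_dock_bay), open(d_hall_bay)}

== RESULT ==
["at(bay)", "have(k1)", "locked(d_dock_hall)", "open(d_dock_bay)", "open(d_hall_bay)"]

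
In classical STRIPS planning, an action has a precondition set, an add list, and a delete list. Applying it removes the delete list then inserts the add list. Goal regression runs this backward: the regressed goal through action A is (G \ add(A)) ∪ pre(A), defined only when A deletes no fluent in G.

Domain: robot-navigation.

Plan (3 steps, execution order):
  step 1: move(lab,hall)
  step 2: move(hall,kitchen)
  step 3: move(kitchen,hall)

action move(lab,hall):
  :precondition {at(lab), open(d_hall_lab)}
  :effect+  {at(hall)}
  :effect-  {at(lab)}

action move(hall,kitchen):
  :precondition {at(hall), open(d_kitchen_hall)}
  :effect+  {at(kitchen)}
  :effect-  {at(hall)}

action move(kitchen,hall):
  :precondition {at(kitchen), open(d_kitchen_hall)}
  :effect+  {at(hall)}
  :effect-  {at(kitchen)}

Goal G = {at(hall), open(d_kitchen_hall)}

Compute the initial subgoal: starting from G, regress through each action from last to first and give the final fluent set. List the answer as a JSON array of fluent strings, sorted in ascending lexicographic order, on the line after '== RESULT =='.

Regress step by step:
  through step 3 (move(kitchen,hall)): drop {at(hall)}, keep {open(d_kitchen_hall)}, require {at(kitchen), open(d_kitchen_hall)}
    → {at(kitchen), open(d_kitchen_hall)}
  through step 2 (move(hall,kitchen)): drop {at(kitchen)}, keep {open(d_kitchen_hall)}, require {at(hall), open(d_kitchen_hall)}
    → {at(hall), open(d_kitchen_hall)}
  through step 1 (move(lab,hall)): drop {at(hall)}, keep {open(d_kitchen_hall)}, require {at(lab), open(d_hall_lab)}
    → {at(lab), open(d_hall_lab), open(d_kitchen_hall)}

== RESULT ==
["at(lab)", "open(d_hall_lab)", "open(d_kitchen_hall)"]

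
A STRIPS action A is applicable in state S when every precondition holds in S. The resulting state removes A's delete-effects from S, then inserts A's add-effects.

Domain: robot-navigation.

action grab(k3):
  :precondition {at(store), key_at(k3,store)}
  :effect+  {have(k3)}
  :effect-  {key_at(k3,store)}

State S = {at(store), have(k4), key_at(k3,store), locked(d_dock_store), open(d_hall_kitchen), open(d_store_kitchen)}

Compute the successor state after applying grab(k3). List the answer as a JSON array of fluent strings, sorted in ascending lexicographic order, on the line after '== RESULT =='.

Compute (S \ del) ∪ add:
  pre ⊆ S: {at(store), key_at(k3,store)} ⊆ S  — applicable
  S \ del = {at(store), have(k4), locked(d_dock_store), open(d_hall_kitchen), open(d_store_kitchen)}
  ∪ add   = {at(store), have(k3), have(k4), locked(d_dock_store), open(d_hall_kitchen), open(d_store_kitchen)}

== RESULT ==
["at(store)", "have(k3)", "have(k4)", "locked(d_dock_store)", "open(d_hall_kitchen)", "open(d_store_kitchen)"]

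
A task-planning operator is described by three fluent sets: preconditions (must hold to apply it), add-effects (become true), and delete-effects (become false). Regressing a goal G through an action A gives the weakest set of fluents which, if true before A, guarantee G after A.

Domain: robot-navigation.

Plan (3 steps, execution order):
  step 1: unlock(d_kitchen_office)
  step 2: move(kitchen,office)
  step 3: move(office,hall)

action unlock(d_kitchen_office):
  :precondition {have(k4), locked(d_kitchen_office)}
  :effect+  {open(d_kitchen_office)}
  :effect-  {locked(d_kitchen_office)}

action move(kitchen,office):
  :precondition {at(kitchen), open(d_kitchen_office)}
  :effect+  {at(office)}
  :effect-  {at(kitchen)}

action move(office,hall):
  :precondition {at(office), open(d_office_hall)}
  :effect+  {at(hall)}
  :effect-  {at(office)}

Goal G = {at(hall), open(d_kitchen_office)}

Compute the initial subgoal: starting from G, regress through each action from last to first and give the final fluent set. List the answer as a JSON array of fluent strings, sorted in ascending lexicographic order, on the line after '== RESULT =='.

Work backward from the goal:
  through step 3 (move(office,hall)): drop {at(hall)}, keep {open(d_kitchen_office)}, require {at(office), open(d_office_hall)}
    → {at(office), open(d_kitchen_office), open(d_office_hall)}
  through step 2 (move(kitchen,office)): drop {at(office)}, keep {open(d_kitchen_office), open(d_office_hall)}, require {at(kitchen), open(d_kitchen_office)}
    → {at(kitchen), open(d_kitchen_office), open(d_office_hall)}
  through step 1 (unlock(d_kitchen_office)): drop {open(d_kitchen_office)}, keep {at(kitchen), open(d_office_hall)}, require {have(k4), locked(d_kitchen_office)}
    → {at(kitchen), have(k4), locked(d_kitchen_office), open(d_office_hall)}

== RESULT ==
["at(kitchen)", "have(k4)", "locked(d_kitchen_office)", "open(d_office_hall)"]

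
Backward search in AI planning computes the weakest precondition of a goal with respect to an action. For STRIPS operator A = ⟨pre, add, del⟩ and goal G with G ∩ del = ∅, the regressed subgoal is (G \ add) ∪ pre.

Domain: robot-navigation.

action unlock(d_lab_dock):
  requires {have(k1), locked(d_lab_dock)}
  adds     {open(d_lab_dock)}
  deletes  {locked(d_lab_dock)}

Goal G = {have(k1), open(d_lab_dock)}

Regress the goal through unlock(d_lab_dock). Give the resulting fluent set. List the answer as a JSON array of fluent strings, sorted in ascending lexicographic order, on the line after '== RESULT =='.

Regress:
  G ∩ del = {}  (empty — regression defined)
  G \ add = {have(k1), open(d_lab_dock)} \ {open(d_lab_dock)} = {have(k1)}
  ∪ pre   = {have(k1)} ∪ {have(k1), locked(d_lab_dock)}
          = {have(k1), locked(d_lab_dock)}

== RESULT ==
["have(k1)", "locked(d_lab_dock)"]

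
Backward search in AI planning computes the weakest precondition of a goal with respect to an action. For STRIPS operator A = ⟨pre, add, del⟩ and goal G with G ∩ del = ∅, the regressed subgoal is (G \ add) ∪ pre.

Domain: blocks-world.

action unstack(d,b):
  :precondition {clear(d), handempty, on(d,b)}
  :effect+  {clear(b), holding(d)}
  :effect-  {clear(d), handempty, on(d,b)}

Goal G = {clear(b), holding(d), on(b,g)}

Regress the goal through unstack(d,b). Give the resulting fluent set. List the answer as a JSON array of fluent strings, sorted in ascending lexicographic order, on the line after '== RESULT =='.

Regress:
  G ∩ del = {}  (empty — regression defined)
  G \ add = {clear(b), holding(d), on(b,g)} \ {clear(b), holding(d)} = {on(b,g)}
  ∪ pre   = {on(b,g)} ∪ {clear(d), handempty, on(d,b)}
          = {clear(d), handempty, on(b,g), on(d,b)}

== RESULT ==
["clear(d)", "handempty", "on(b,g)", "on(d,b)"]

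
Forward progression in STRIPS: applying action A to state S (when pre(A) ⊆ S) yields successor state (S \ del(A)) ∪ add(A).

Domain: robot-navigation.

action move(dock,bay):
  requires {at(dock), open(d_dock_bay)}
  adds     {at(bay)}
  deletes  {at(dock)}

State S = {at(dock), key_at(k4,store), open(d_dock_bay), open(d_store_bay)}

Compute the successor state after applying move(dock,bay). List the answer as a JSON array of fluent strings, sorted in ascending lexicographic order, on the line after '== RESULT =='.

Compute (S \ del) ∪ add:
  pre ⊆ S: {at(dock), open(d_dock_bay)} ⊆ S  — applicable
  S \ del = {key_at(k4,store), open(d_dock_bay), open(d_store_bay)}
  ∪ add   = {at(bay), key_at(k4,store), open(d_dock_bay), open(d_store_bay)}

== RESULT ==
["at(bay)", "key_at(k4,store)", "open(d_dock_bay)", "open(d_store_bay)"]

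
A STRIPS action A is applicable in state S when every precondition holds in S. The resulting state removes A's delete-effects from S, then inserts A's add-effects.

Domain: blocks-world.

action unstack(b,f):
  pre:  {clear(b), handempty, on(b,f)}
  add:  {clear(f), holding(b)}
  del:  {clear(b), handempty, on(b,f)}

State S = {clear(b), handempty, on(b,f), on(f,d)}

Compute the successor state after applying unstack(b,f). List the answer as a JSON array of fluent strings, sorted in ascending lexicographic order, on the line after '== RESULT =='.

Progress:
  pre ⊆ S: {clear(b), handempty, on(b,f)} ⊆ S  — applicable
  S \ del = {on(f,d)}
  ∪ add   = {clear(f), holding(b), on(f,d)}

== RESULT ==
["clear(f)", "holding(b)", "on(f,d)"]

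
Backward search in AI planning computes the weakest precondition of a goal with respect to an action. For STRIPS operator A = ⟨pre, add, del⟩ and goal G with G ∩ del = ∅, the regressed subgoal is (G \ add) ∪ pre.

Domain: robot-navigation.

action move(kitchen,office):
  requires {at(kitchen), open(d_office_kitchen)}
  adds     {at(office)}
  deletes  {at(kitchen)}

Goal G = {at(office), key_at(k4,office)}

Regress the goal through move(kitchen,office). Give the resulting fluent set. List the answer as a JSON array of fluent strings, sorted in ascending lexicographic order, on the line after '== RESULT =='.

Regress:
  G ∩ del = {}  (empty — regression defined)
  G \ add = {at(office), key_at(k4,office)} \ {at(office)} = {key_at(k4,office)}
  ∪ pre   = {key_at(k4,office)} ∪ {at(kitchen), open(d_office_kitchen)}
          = {at(kitchen), key_at(k4,office), open(d_office_kitchen)}

== RESULT ==
["at(kitchen)", "key_at(k4,office)", "open(d_office_kitchen)"]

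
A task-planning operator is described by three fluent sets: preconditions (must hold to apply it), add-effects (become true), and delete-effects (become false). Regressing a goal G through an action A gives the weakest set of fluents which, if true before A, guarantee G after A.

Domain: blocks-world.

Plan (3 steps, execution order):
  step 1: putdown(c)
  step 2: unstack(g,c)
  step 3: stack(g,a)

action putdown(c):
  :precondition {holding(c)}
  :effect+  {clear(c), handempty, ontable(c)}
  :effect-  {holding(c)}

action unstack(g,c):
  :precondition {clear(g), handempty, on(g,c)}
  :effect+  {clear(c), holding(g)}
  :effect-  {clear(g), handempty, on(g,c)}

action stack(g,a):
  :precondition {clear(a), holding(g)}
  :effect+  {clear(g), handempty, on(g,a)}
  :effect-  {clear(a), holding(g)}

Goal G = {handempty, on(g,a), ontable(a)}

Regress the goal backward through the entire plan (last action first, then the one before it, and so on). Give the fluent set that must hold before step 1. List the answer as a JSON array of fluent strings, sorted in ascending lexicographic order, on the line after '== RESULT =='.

Regress step by step:
  through step 3 (stack(g,a)): drop {handempty, on(g,a)}, keep {ontable(a)}, require {clear(a), holding(g)}
    → {clear(a), holding(g), ontable(a)}
  through step 2 (unstack(g,c)): drop {holding(g)}, keep {clear(a), ontable(a)}, require {clear(g), handempty, on(g,c)}
    → {clear(a), clear(g), handempty, on(g,c), ontable(a)}
  through step 1 (putdown(c)): drop {handempty}, keep {clear(a), clear(g), on(g,c), ontable(a)}, require {holding(c)}
    → {clear(a), clear(g), holding(c), on(g,c), ontable(a)}

== RESULT ==
["clear(a)", "clear(g)", "holding(c)", "on(g,c)", "ontable(a)"]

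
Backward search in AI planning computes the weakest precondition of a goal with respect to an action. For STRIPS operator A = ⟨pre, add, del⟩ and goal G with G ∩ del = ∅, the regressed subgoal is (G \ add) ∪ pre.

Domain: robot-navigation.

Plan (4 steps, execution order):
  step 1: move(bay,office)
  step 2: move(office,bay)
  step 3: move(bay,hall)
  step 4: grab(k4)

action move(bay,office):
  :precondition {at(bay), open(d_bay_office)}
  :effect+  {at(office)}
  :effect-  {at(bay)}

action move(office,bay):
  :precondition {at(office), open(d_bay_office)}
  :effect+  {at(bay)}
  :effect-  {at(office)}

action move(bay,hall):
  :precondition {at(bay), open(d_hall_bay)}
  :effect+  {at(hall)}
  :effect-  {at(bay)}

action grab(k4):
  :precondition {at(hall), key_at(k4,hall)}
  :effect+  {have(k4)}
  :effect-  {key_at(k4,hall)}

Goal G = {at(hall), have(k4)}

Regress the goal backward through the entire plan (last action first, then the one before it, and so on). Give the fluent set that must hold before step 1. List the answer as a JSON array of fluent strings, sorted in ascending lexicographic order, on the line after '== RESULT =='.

Work backward from the goal:
  through step 4 (grab(k4)): drop {have(k4)}, keep {at(hall)}, require {at(hall), key_at(k4,hall)}
    → {at(hall), key_at(k4,hall)}
  through step 3 (move(bay,hall)): drop {at(hall)}, keep {key_at(k4,hall)}, require {at(bay), open(d_hall_bay)}
    → {at(bay), key_at(k4,hall), open(d_hall_bay)}
  through step 2 (move(office,bay)): drop {at(bay)}, keep {key_at(k4,hall), open(d_hall_bay)}, require {at(office), open(d_bay_office)}
    → {at(office), key_at(k4,hall), open(d_bay_office), open(d_hall_bay)}
  through step 1 (move(bay,office)): drop {at(office)}, keep {key_at(k4,hall), open(d_bay_office), open(d_hall_bay)}, require {at(bay), open(d_bay_office)}
    → {at(bay), key_at(k4,hall), open(d_bay_office), open(d_hall_bay)}

== RESULT ==
["at(bay)", "key_at(k4,hall)", "open(d_bay_office)", "open(d_hall_bay)"]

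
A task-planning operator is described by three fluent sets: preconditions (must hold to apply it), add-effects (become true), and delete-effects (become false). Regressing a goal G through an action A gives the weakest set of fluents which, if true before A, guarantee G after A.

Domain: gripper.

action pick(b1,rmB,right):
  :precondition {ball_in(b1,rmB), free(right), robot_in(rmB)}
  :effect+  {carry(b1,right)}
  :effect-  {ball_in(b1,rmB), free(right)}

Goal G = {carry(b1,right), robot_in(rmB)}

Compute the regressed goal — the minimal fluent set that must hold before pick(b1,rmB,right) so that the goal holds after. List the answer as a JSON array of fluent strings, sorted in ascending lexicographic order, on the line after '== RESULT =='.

Regress:
  G ∩ del = {}  (empty — regression defined)
  G \ add = {carry(b1,right), robot_in(rmB)} \ {carry(b1,right)} = {robot_in(rmB)}
  ∪ pre   = {robot_in(rmB)} ∪ {ball_in(b1,rmB), free(right), robot_in(rmB)}
          = {ball_in(b1,rmB), free(right), robot_in(rmB)}

== RESULT ==
["ball_in(b1,rmB)", "free(right)", "robot_in(rmB)"]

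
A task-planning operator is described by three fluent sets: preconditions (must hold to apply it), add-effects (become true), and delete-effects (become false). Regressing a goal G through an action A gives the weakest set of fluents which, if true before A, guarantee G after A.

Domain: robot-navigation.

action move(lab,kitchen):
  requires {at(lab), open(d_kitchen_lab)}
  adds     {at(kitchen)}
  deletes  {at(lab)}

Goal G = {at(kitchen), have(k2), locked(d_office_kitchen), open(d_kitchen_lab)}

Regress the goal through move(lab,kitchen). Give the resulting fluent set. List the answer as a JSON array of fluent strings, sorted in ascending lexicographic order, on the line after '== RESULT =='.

Regress:
  G ∩ del = {}  (empty — regression defined)
  G \ add = {at(kitchen), have(k2), locked(d_office_kitchen), open(d_kitchen_lab)} \ {at(kitchen)} = {have(k2), locked(d_office_kitchen), open(d_kitchen_lab)}
  ∪ pre   = {have(k2), locked(d_office_kitchen), open(d_kitchen_lab)} ∪ {at(lab), open(d_kitchen_lab)}
          = {at(lab), have(k2), locked(d_office_kitchen), open(d_kitchen_lab)}

== RESULT ==
["at(lab)", "have(k2)", "locked(d_office_kitchen)", "open(d_kitchen_lab)"]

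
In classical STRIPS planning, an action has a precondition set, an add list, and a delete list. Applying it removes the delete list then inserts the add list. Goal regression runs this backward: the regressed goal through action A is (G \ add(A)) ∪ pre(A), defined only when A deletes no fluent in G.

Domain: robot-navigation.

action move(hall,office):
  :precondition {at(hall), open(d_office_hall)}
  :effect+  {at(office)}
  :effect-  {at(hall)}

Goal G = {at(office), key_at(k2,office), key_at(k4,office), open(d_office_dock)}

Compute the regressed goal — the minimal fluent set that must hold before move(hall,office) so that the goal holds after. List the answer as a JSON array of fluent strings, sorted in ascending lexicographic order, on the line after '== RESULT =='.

Compute (G \ add) ∪ pre:
  G ∩ del = {}  (empty — regression defined)
  G \ add = {at(office), key_at(k2,office), key_at(k4,office), open(d_office_dock)} \ {at(office)} = {key_at(k2,office), key_at(k4,office), open(d_office_dock)}
  ∪ pre   = {key_at(k2,office), key_at(k4,office), open(d_office_dock)} ∪ {at(hall), open(d_office_hall)}
          = {at(hall), key_at(k2,office), key_at(k4,office), open(d_office_dock), open(d_office_hall)}

== RESULT ==
["at(hall)", "key_at(k2,office)", "key_at(k4,office)", "open(d_office_dock)", "open(d_office_hall)"]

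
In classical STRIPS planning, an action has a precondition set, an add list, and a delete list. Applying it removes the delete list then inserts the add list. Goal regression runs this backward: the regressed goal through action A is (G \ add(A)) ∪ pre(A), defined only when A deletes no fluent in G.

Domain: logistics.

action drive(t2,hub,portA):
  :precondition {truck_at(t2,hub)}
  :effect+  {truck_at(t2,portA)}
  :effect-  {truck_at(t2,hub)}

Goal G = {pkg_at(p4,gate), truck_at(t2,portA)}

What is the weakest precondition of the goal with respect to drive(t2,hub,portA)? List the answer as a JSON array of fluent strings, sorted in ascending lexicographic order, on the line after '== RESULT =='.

Regress:
  G ∩ del = {}  (empty — regression defined)
  G \ add = {pkg_at(p4,gate), truck_at(t2,portA)} \ {truck_at(t2,portA)} = {pkg_at(p4,gate)}
  ∪ pre   = {pkg_at(p4,gate)} ∪ {truck_at(t2,hub)}
          = {pkg_at(p4,gate), truck_at(t2,hub)}

== RESULT ==
["pkg_at(p4,gate)", "truck_at(t2,hub)"]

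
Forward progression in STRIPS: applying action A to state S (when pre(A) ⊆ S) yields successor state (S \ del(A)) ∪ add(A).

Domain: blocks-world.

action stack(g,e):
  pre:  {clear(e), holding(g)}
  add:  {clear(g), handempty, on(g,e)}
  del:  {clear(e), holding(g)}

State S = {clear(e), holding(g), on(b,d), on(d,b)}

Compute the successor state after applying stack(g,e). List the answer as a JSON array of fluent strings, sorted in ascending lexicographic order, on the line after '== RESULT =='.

Progress:
  pre ⊆ S: {clear(e), holding(g)} ⊆ S  — applicable
  S \ del = {on(b,d), on(d,b)}
  ∪ add   = {clear(g), handempty, on(b,d), on(d,b), on(g,e)}

== RESULT ==
["clear(g)", "handempty", "on(b,d)", "on(d,b)", "on(g,e)"]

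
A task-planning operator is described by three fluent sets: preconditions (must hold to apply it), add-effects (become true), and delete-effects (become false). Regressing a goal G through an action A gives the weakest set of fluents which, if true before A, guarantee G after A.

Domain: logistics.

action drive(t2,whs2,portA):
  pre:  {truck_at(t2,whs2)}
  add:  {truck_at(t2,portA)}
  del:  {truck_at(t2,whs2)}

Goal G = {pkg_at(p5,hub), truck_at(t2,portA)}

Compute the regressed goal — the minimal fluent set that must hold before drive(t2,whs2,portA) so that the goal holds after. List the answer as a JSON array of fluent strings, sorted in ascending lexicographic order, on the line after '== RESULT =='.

Regress:
  G ∩ del = {}  (empty — regression defined)
  G \ add = {pkg_at(p5,hub), truck_at(t2,portA)} \ {truck_at(t2,portA)} = {pkg_at(p5,hub)}
  ∪ pre   = {pkg_at(p5,hub)} ∪ {truck_at(t2,whs2)}
          = {pkg_at(p5,hub), truck_at(t2,whs2)}

== RESULT ==
["pkg_at(p5,hub)", "truck_at(t2,whs2)"]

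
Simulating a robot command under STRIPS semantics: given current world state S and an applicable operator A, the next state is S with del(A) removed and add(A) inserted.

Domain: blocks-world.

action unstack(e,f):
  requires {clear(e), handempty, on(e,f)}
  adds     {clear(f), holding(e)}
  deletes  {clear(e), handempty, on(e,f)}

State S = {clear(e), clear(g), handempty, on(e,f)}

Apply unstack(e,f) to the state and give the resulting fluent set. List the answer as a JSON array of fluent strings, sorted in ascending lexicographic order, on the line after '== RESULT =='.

Progress:
  pre ⊆ S: {clear(e), handempty, on(e,f)} ⊆ S  — applicable
  S \ del = {clear(g)}
  ∪ add   = {clear(f), clear(g), holding(e)}

== RESULT ==
["clear(f)", "clear(g)", "holding(e)"]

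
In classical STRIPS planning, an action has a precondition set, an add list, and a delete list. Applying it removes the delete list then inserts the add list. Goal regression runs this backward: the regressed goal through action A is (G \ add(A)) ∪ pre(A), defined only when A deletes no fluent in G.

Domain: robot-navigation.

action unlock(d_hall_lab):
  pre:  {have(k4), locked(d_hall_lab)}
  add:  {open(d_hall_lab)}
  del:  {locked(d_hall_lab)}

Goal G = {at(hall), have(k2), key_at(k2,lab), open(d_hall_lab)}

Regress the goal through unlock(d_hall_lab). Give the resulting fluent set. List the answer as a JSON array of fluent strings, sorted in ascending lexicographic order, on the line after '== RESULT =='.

Compute (G \ add) ∪ pre:
  G ∩ del = {}  (empty — regression defined)
  G \ add = {at(hall), have(k2), key_at(k2,lab), open(d_hall_lab)} \ {open(d_hall_lab)} = {at(hall), have(k2), key_at(k2,lab)}
  ∪ pre   = {at(hall), have(k2), key_at(k2,lab)} ∪ {have(k4), locked(d_hall_lab)}
          = {at(hall), have(k2), have(k4), key_at(k2,lab), locked(d_hall_lab)}

== RESULT ==
["at(hall)", "have(k2)", "have(k4)", "key_at(k2,lab)", "locked(d_hall_lab)"]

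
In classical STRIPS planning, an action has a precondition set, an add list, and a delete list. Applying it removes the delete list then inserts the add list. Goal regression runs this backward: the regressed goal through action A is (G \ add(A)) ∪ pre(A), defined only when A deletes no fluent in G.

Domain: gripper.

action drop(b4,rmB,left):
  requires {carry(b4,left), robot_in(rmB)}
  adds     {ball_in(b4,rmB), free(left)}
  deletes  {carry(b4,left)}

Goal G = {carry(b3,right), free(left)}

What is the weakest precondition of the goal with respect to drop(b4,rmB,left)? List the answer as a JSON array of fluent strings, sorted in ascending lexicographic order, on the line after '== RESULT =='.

Regress:
  G ∩ del = {}  (empty — regression defined)
  G \ add = {carry(b3,right), free(left)} \ {ball_in(b4,rmB), free(left)} = {carry(b3,right)}
  ∪ pre   = {carry(b3,right)} ∪ {carry(b4,left), robot_in(rmB)}
          = {carry(b3,right), carry(b4,left), robot_in(rmB)}

== RESULT ==
["carry(b3,right)", "carry(b4,left)", "robot_in(rmB)"]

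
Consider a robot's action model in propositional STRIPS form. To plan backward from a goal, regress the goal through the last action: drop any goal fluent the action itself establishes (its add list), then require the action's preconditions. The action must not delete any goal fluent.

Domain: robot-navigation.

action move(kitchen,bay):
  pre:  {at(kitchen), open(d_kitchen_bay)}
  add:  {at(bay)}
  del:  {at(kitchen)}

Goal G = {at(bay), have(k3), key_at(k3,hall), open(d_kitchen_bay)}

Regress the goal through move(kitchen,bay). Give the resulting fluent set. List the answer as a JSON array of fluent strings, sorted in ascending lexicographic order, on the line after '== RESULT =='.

Regress:
  G ∩ del = {}  (empty — regression defined)
  G \ add = {at(bay), have(k3), key_at(k3,hall), open(d_kitchen_bay)} \ {at(bay)} = {have(k3), key_at(k3,hall), open(d_kitchen_bay)}
  ∪ pre   = {have(k3), key_at(k3,hall), open(d_kitchen_bay)} ∪ {at(kitchen), open(d_kitchen_bay)}
          = {at(kitchen), have(k3), key_at(k3,hall), open(d_kitchen_bay)}

== RESULT ==
["at(kitchen)", "have(k3)", "key_at(k3,hall)", "open(d_kitchen_bay)"]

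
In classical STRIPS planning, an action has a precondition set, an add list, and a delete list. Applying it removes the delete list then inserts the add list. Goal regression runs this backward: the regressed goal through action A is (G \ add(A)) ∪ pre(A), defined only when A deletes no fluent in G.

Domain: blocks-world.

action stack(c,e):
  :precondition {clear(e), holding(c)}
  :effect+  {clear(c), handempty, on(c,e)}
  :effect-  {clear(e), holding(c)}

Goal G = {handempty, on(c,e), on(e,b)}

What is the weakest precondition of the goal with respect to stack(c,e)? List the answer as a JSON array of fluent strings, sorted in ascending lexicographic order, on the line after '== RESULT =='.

Regress:
  G ∩ del = {}  (empty — regression defined)
  G \ add = {handempty, on(c,e), on(e,b)} \ {clear(c), handempty, on(c,e)} = {on(e,b)}
  ∪ pre   = {on(e,b)} ∪ {clear(e), holding(c)}
          = {clear(e), holding(c), on(e,b)}

== RESULT ==
["clear(e)", "holding(c)", "on(e,b)"]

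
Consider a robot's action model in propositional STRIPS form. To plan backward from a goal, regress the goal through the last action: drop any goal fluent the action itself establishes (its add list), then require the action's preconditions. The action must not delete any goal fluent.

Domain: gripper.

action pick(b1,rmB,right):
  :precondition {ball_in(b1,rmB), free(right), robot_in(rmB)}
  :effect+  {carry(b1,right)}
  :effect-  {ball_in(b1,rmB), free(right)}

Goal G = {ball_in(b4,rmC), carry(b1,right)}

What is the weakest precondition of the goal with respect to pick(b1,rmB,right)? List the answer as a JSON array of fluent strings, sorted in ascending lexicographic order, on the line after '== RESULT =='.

Compute (G \ add) ∪ pre:
  G ∩ del = {}  (empty — regression defined)
  G \ add = {ball_in(b4,rmC), carry(b1,right)} \ {carry(b1,right)} = {ball_in(b4,rmC)}
  ∪ pre   = {ball_in(b4,rmC)} ∪ {ball_in(b1,rmB), free(right), robot_in(rmB)}
          = {ball_in(b1,rmB), ball_in(b4,rmC), free(right), robot_in(rmB)}

== RESULT ==
["ball_in(b1,rmB)", "ball_in(b4,rmC)", "free(right)", "robot_in(rmB)"]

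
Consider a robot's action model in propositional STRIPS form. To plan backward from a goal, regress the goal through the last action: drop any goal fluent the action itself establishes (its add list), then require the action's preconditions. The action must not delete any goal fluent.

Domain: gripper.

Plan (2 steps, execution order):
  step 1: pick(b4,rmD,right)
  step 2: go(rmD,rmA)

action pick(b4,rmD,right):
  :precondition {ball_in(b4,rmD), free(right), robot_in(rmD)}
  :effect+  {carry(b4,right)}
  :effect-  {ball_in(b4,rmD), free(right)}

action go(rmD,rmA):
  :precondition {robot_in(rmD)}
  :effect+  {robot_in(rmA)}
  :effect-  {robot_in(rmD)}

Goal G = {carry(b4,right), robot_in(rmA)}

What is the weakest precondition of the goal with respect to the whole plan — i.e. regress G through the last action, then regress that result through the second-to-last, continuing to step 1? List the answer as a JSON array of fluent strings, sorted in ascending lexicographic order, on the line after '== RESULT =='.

Regress step by step:
  through step 2 (go(rmD,rmA)): drop {robot_in(rmA)}, keep {carry(b4,right)}, require {robot_in(rmD)}
    → {carry(b4,right), robot_in(rmD)}
  through step 1 (pick(b4,rmD,right)): drop {carry(b4,right)}, keep {robot_in(rmD)}, require {ball_in(b4,rmD), free(right), robot_in(rmD)}
    → {ball_in(b4,rmD), free(right), robot_in(rmD)}

== RESULT ==
["ball_in(b4,rmD)", "free(right)", "robot_in(rmD)"]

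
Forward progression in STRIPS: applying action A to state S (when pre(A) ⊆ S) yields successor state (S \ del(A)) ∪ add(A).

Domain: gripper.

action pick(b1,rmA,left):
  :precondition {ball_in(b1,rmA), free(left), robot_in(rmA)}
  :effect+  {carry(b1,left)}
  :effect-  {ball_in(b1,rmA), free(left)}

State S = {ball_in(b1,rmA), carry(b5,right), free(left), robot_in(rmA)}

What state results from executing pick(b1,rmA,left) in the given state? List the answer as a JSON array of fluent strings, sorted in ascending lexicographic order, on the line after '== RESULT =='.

Progress:
  pre ⊆ S: {ball_in(b1,rmA), free(left), robot_in(rmA)} ⊆ S  — applicable
  S \ del = {carry(b5,right), robot_in(rmA)}
  ∪ add   = {carry(b1,left), carry(b5,right), robot_in(rmA)}

== RESULT ==
["carry(b1,left)", "carry(b5,right)", "robot_in(rmA)"]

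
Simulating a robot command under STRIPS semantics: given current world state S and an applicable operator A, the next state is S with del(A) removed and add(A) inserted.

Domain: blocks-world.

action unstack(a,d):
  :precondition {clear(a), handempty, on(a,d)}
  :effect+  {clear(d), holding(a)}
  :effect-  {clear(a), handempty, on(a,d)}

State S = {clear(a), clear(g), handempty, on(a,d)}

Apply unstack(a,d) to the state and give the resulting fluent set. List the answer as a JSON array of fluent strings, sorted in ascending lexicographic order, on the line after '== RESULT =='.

Compute (S \ del) ∪ add:
  pre ⊆ S: {clear(a), handempty, on(a,d)} ⊆ S  — applicable
  S \ del = {clear(g)}
  ∪ add   = {clear(d), clear(g), holding(a)}

== RESULT ==
["clear(d)", "clear(g)", "holding(a)"]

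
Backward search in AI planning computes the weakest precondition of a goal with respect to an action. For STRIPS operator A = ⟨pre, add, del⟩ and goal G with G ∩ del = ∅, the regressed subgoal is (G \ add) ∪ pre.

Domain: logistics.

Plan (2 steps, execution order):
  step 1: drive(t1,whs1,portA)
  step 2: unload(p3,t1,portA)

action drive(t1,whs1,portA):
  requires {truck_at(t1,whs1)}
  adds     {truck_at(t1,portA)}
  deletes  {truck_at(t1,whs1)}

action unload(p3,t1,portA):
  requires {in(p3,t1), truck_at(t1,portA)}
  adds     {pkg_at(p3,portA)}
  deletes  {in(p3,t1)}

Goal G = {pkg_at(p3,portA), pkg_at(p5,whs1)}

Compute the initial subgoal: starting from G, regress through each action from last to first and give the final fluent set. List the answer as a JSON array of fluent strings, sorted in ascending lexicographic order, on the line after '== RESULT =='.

Regress step by step:
  through step 2 (unload(p3,t1,portA)): drop {pkg_at(p3,portA)}, keep {pkg_at(p5,whs1)}, require {in(p3,t1), truck_at(t1,portA)}
    → {in(p3,t1), pkg_at(p5,whs1), truck_at(t1,portA)}
  through step 1 (drive(t1,whs1,portA)): drop {truck_at(t1,portA)}, keep {in(p3,t1), pkg_at(p5,whs1)}, require {truck_at(t1,whs1)}
    → {in(p3,t1), pkg_at(p5,whs1), truck_at(t1,whs1)}

== RESULT ==
["in(p3,t1)", "pkg_at(p5,whs1)", "truck_at(t1,whs1)"]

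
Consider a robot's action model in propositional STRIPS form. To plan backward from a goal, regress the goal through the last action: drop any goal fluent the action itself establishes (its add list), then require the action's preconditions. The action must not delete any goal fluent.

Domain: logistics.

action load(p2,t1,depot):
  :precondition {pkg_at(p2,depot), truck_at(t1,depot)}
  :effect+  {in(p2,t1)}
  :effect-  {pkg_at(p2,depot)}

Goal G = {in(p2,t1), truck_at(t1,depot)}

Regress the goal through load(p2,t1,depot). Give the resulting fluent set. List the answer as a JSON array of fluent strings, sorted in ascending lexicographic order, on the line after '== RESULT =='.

Regress:
  G ∩ del = {}  (empty — regression defined)
  G \ add = {in(p2,t1), truck_at(t1,depot)} \ {in(p2,t1)} = {truck_at(t1,depot)}
  ∪ pre   = {truck_at(t1,depot)} ∪ {pkg_at(p2,depot), truck_at(t1,depot)}
          = {pkg_at(p2,depot), truck_at(t1,depot)}

== RESULT ==
["pkg_at(p2,depot)", "truck_at(t1,depot)"]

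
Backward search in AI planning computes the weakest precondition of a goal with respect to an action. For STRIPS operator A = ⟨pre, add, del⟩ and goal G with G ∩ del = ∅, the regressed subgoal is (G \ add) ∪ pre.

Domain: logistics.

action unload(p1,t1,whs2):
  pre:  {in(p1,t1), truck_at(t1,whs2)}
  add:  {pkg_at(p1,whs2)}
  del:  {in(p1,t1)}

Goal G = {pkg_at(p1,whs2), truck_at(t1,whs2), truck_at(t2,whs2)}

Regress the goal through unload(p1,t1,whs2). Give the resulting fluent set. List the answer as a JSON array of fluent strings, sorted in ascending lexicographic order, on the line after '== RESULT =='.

Regress:
  G ∩ del = {}  (empty — regression defined)
  G \ add = {pkg_at(p1,whs2), truck_at(t1,whs2), truck_at(t2,whs2)} \ {pkg_at(p1,whs2)} = {truck_at(t1,whs2), truck_at(t2,whs2)}
  ∪ pre   = {truck_at(t1,whs2), truck_at(t2,whs2)} ∪ {in(p1,t1), truck_at(t1,whs2)}
          = {in(p1,t1), truck_at(t1,whs2), truck_at(t2,whs2)}

== RESULT ==
["in(p1,t1)", "truck_at(t1,whs2)", "truck_at(t2,whs2)"]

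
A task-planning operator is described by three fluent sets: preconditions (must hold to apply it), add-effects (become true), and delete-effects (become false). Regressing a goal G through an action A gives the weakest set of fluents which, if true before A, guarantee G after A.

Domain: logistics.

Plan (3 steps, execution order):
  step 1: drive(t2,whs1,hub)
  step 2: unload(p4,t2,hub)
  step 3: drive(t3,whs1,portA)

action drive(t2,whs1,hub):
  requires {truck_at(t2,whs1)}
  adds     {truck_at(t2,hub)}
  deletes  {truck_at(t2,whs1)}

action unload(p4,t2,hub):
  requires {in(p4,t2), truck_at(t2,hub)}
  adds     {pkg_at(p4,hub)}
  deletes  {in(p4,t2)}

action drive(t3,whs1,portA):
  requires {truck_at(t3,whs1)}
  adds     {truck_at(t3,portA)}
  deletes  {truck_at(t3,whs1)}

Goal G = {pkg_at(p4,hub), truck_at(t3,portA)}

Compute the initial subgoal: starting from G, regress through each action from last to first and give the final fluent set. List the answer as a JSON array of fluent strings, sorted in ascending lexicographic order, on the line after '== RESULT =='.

Work backward from the goal:
  through step 3 (drive(t3,whs1,portA)): drop {truck_at(t3,portA)}, keep {pkg_at(p4,hub)}, require {truck_at(t3,whs1)}
    → {pkg_at(p4,hub), truck_at(t3,whs1)}
  through step 2 (unload(p4,t2,hub)): drop {pkg_at(p4,hub)}, keep {truck_at(t3,whs1)}, require {in(p4,t2), truck_at(t2,hub)}
    → {in(p4,t2), truck_at(t2,hub), truck_at(t3,whs1)}
  through step 1 (drive(t2,whs1,hub)): drop {truck_at(t2,hub)}, keep {in(p4,t2), truck_at(t3,whs1)}, require {truck_at(t2,whs1)}
    → {in(p4,t2), truck_at(t2,whs1), truck_at(t3,whs1)}

== RESULT ==
["in(p4,t2)", "truck_at(t2,whs1)", "truck_at(t3,whs1)"]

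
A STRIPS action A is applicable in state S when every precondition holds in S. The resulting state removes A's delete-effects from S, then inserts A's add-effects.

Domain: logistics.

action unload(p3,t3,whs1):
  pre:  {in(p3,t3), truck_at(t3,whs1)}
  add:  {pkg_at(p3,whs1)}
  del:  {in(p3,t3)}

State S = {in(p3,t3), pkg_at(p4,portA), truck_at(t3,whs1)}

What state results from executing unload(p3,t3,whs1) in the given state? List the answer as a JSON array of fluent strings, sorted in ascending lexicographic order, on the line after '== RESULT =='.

Compute (S \ del) ∪ add:
  pre ⊆ S: {in(p3,t3), truck_at(t3,whs1)} ⊆ S  — applicable
  S \ del = {pkg_at(p4,portA), truck_at(t3,whs1)}
  ∪ add   = {pkg_at(p3,whs1), pkg_at(p4,portA), truck_at(t3,whs1)}

== RESULT ==
["pkg_at(p3,whs1)", "pkg_at(p4,portA)", "truck_at(t3,whs1)"]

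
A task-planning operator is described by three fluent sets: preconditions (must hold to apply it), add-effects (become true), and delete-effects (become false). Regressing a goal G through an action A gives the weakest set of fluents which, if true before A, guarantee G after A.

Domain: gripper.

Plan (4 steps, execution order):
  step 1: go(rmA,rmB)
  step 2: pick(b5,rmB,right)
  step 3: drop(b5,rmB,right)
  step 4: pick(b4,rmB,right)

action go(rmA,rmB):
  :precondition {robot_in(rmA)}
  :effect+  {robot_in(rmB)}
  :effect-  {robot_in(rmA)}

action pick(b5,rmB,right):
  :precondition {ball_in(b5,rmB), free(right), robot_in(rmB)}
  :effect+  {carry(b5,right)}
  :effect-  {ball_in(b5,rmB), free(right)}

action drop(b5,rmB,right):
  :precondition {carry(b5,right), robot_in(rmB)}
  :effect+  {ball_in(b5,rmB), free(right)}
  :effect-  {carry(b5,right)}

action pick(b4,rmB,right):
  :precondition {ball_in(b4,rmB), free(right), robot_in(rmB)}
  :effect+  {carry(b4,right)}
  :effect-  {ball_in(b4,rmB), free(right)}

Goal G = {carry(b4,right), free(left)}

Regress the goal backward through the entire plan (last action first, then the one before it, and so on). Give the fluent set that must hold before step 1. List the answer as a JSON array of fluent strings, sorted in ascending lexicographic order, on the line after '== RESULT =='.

Work backward from the goal:
  through step 4 (pick(b4,rmB,right)): drop {carry(b4,right)}, keep {free(left)}, require {ball_in(b4,rmB), free(right), robot_in(rmB)}
    → {ball_in(b4,rmB), free(left), free(right), robot_in(rmB)}
  through step 3 (drop(b5,rmB,right)): drop {free(right)}, keep {ball_in(b4,rmB), free(left), robot_in(rmB)}, require {carry(b5,right), robot_in(rmB)}
    → {ball_in(b4,rmB), carry(b5,right), free(left), robot_in(rmB)}
  through step 2 (pick(b5,rmB,right)): drop {carry(b5,right)}, keep {ball_in(b4,rmB), free(left), robot_in(rmB)}, require {ball_in(b5,rmB), free(right), robot_in(rmB)}
    → {ball_in(b4,rmB), ball_in(b5,rmB), free(left), free(right), robot_in(rmB)}
  through step 1 (go(rmA,rmB)): drop {robot_in(rmB)}, keep {ball_in(b4,rmB), ball_in(b5,rmB), free(left), free(right)}, require {robot_in(rmA)}
    → {ball_in(b4,rmB), ball_in(b5,rmB), free(left), free(right), robot_in(rmA)}

== RESULT ==
["ball_in(b4,rmB)", "ball_in(b5,rmB)", "free(left)", "free(right)", "robot_in(rmA)"]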